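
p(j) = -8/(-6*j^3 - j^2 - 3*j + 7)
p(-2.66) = -0.07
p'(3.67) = -0.02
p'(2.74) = -0.07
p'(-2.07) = -0.16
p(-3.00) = -0.05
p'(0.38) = -1.75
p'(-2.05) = -0.16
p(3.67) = 0.03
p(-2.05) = -0.13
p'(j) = -8*(18*j^2 + 2*j + 3)/(-6*j^3 - j^2 - 3*j + 7)^2 = 8*(-18*j^2 - 2*j - 3)/(6*j^3 + j^2 + 3*j - 7)^2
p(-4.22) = -0.02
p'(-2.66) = -0.07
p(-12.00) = 0.00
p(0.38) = -1.49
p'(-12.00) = 0.00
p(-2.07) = -0.13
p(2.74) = 0.06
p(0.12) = -1.21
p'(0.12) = -0.64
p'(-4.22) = -0.01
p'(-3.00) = -0.04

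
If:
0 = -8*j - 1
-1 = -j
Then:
No Solution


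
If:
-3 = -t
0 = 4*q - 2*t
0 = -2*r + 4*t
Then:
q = 3/2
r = 6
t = 3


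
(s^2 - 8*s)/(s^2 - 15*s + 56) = s/(s - 7)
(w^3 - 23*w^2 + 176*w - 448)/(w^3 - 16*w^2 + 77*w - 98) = (w^2 - 16*w + 64)/(w^2 - 9*w + 14)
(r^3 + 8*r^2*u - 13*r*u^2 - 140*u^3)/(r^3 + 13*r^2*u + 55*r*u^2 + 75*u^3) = (r^2 + 3*r*u - 28*u^2)/(r^2 + 8*r*u + 15*u^2)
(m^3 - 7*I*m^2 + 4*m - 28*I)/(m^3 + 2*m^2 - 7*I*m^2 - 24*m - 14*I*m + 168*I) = (m^2 + 4)/(m^2 + 2*m - 24)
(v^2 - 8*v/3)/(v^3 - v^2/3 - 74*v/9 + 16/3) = 3*v/(3*v^2 + 7*v - 6)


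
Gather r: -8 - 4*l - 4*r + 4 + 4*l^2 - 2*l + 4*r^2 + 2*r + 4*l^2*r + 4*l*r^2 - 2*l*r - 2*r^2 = 4*l^2 - 6*l + r^2*(4*l + 2) + r*(4*l^2 - 2*l - 2) - 4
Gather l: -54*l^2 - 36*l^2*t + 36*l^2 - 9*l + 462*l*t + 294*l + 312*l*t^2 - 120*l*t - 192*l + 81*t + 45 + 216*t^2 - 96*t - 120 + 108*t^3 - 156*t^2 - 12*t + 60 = l^2*(-36*t - 18) + l*(312*t^2 + 342*t + 93) + 108*t^3 + 60*t^2 - 27*t - 15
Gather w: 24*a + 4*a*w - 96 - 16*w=24*a + w*(4*a - 16) - 96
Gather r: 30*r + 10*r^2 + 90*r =10*r^2 + 120*r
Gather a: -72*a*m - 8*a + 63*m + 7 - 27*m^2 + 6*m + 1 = a*(-72*m - 8) - 27*m^2 + 69*m + 8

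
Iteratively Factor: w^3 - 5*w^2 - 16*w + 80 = (w - 5)*(w^2 - 16) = (w - 5)*(w + 4)*(w - 4)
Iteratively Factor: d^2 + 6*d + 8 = (d + 2)*(d + 4)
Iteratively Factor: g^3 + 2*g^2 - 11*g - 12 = (g - 3)*(g^2 + 5*g + 4) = (g - 3)*(g + 1)*(g + 4)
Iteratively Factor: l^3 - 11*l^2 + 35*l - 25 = (l - 5)*(l^2 - 6*l + 5) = (l - 5)*(l - 1)*(l - 5)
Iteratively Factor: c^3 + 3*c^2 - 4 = (c + 2)*(c^2 + c - 2) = (c + 2)^2*(c - 1)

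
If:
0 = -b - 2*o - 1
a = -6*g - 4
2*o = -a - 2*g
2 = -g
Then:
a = 8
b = 3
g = -2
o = -2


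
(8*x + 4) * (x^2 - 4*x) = 8*x^3 - 28*x^2 - 16*x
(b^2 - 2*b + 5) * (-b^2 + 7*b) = -b^4 + 9*b^3 - 19*b^2 + 35*b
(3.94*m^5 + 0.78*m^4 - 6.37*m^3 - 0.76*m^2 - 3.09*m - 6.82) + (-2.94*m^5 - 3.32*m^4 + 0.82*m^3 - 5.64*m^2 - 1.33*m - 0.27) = 1.0*m^5 - 2.54*m^4 - 5.55*m^3 - 6.4*m^2 - 4.42*m - 7.09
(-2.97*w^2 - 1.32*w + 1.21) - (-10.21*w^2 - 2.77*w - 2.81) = 7.24*w^2 + 1.45*w + 4.02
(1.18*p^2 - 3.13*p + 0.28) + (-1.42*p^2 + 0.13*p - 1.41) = -0.24*p^2 - 3.0*p - 1.13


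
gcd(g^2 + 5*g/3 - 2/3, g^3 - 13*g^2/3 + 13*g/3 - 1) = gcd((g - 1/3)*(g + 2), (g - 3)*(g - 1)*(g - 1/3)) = g - 1/3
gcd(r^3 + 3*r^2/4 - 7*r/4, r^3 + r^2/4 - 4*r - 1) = 1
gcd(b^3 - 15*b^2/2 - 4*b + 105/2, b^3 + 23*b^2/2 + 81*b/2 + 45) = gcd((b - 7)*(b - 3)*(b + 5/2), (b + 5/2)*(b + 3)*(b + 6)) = b + 5/2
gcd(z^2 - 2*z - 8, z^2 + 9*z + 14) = z + 2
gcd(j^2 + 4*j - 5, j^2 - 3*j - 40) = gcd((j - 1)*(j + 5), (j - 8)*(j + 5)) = j + 5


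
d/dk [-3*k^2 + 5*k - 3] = 5 - 6*k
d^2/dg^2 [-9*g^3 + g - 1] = -54*g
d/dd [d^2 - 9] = 2*d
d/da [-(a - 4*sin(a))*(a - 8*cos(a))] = -(a - 4*sin(a))*(8*sin(a) + 1) + (a - 8*cos(a))*(4*cos(a) - 1)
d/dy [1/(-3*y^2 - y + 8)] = (6*y + 1)/(3*y^2 + y - 8)^2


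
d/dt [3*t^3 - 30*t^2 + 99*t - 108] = 9*t^2 - 60*t + 99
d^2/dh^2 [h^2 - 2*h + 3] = 2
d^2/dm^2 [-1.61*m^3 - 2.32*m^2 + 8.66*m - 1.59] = -9.66*m - 4.64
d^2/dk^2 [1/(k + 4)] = 2/(k + 4)^3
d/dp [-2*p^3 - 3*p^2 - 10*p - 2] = -6*p^2 - 6*p - 10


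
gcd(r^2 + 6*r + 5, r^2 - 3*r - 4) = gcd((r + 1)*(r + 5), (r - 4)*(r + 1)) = r + 1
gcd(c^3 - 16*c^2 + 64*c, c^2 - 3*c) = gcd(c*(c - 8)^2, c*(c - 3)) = c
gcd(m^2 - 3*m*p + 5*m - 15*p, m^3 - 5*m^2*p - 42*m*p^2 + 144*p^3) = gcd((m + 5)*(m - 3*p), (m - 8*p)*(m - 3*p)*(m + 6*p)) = -m + 3*p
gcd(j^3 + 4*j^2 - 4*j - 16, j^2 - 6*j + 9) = 1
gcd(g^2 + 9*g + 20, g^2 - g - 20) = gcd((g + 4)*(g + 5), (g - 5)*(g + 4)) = g + 4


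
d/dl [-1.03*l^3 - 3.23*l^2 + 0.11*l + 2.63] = -3.09*l^2 - 6.46*l + 0.11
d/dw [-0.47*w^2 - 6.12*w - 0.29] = -0.94*w - 6.12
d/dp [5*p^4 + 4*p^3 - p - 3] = 20*p^3 + 12*p^2 - 1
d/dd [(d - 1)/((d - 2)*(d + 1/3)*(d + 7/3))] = 9*(-18*d^3 + 21*d^2 + 12*d - 55)/(81*d^6 + 108*d^5 - 702*d^4 - 744*d^3 + 1513*d^2 + 1148*d + 196)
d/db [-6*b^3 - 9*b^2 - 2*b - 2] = -18*b^2 - 18*b - 2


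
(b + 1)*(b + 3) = b^2 + 4*b + 3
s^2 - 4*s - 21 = (s - 7)*(s + 3)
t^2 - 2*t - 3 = (t - 3)*(t + 1)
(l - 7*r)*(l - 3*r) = l^2 - 10*l*r + 21*r^2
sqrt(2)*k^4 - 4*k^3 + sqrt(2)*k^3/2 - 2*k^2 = k^2*(k - 2*sqrt(2))*(sqrt(2)*k + sqrt(2)/2)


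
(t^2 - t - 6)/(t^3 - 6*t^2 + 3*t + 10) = (t^2 - t - 6)/(t^3 - 6*t^2 + 3*t + 10)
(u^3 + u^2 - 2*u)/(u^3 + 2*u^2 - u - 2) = u/(u + 1)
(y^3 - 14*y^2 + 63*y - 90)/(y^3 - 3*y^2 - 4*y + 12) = (y^2 - 11*y + 30)/(y^2 - 4)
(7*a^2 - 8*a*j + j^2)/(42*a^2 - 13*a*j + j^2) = (a - j)/(6*a - j)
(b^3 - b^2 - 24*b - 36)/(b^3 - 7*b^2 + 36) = (b + 3)/(b - 3)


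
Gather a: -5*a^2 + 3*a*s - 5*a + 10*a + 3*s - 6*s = -5*a^2 + a*(3*s + 5) - 3*s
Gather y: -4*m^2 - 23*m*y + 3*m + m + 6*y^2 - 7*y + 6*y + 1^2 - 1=-4*m^2 + 4*m + 6*y^2 + y*(-23*m - 1)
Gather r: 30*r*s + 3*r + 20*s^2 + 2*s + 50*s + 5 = r*(30*s + 3) + 20*s^2 + 52*s + 5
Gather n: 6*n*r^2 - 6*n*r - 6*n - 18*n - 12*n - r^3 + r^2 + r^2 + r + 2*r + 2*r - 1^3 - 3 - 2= n*(6*r^2 - 6*r - 36) - r^3 + 2*r^2 + 5*r - 6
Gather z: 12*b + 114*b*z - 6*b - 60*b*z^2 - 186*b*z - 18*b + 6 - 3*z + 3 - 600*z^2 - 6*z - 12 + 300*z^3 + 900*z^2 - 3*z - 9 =-12*b + 300*z^3 + z^2*(300 - 60*b) + z*(-72*b - 12) - 12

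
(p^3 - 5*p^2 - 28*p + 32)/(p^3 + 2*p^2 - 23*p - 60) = (p^2 - 9*p + 8)/(p^2 - 2*p - 15)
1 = 1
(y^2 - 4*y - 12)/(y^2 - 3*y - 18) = (y + 2)/(y + 3)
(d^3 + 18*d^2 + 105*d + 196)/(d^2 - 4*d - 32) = (d^2 + 14*d + 49)/(d - 8)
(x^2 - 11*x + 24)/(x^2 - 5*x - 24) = (x - 3)/(x + 3)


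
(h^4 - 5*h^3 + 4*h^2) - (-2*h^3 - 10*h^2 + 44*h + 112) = h^4 - 3*h^3 + 14*h^2 - 44*h - 112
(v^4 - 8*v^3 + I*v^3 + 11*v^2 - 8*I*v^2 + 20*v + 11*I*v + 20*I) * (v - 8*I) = v^5 - 8*v^4 - 7*I*v^4 + 19*v^3 + 56*I*v^3 - 44*v^2 - 77*I*v^2 + 88*v - 140*I*v + 160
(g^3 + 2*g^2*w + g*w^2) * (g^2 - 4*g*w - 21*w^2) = g^5 - 2*g^4*w - 28*g^3*w^2 - 46*g^2*w^3 - 21*g*w^4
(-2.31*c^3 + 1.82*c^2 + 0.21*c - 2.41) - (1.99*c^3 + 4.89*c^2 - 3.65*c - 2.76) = -4.3*c^3 - 3.07*c^2 + 3.86*c + 0.35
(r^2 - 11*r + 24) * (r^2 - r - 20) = r^4 - 12*r^3 + 15*r^2 + 196*r - 480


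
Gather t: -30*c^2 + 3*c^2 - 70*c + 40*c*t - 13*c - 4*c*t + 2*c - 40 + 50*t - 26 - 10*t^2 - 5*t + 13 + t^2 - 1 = -27*c^2 - 81*c - 9*t^2 + t*(36*c + 45) - 54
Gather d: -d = -d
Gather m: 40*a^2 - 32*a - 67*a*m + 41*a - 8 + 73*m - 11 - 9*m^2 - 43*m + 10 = 40*a^2 + 9*a - 9*m^2 + m*(30 - 67*a) - 9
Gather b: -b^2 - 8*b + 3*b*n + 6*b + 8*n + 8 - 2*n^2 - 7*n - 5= -b^2 + b*(3*n - 2) - 2*n^2 + n + 3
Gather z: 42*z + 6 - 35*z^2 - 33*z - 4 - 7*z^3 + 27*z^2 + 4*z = -7*z^3 - 8*z^2 + 13*z + 2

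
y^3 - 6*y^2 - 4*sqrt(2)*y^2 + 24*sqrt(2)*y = y*(y - 6)*(y - 4*sqrt(2))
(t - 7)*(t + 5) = t^2 - 2*t - 35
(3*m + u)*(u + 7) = 3*m*u + 21*m + u^2 + 7*u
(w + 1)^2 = w^2 + 2*w + 1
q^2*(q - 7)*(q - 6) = q^4 - 13*q^3 + 42*q^2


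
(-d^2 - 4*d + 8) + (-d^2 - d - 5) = -2*d^2 - 5*d + 3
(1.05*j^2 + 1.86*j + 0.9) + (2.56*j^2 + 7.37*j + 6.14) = 3.61*j^2 + 9.23*j + 7.04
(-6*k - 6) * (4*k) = -24*k^2 - 24*k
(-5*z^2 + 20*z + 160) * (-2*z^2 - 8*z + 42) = 10*z^4 - 690*z^2 - 440*z + 6720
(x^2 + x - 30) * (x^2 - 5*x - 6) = x^4 - 4*x^3 - 41*x^2 + 144*x + 180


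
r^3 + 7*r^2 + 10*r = r*(r + 2)*(r + 5)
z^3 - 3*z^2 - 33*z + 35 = (z - 7)*(z - 1)*(z + 5)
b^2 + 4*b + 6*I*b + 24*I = (b + 4)*(b + 6*I)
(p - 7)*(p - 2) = p^2 - 9*p + 14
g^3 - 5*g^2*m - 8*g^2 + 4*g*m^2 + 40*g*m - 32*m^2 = (g - 8)*(g - 4*m)*(g - m)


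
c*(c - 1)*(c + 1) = c^3 - c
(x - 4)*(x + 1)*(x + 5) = x^3 + 2*x^2 - 19*x - 20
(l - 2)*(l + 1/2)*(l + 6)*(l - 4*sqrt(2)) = l^4 - 4*sqrt(2)*l^3 + 9*l^3/2 - 18*sqrt(2)*l^2 - 10*l^2 - 6*l + 40*sqrt(2)*l + 24*sqrt(2)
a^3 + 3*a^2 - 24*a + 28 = (a - 2)^2*(a + 7)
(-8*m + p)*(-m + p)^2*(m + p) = -8*m^4 + 9*m^3*p + 7*m^2*p^2 - 9*m*p^3 + p^4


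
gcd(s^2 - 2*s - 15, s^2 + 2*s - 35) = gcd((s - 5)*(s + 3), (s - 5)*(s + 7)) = s - 5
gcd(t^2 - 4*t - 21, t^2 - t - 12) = t + 3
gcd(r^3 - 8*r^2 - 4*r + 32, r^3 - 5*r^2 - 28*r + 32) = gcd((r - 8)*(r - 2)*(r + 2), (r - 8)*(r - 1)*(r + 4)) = r - 8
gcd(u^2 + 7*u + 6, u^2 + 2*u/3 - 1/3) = u + 1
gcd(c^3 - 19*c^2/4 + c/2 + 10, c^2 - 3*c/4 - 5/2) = c^2 - 3*c/4 - 5/2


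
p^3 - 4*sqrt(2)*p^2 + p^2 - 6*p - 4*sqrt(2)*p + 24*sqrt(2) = (p - 2)*(p + 3)*(p - 4*sqrt(2))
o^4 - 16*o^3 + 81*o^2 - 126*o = o*(o - 7)*(o - 6)*(o - 3)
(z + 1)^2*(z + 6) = z^3 + 8*z^2 + 13*z + 6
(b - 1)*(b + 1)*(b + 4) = b^3 + 4*b^2 - b - 4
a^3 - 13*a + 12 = (a - 3)*(a - 1)*(a + 4)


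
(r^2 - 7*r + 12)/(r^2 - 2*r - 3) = (r - 4)/(r + 1)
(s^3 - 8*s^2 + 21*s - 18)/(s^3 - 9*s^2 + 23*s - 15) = (s^2 - 5*s + 6)/(s^2 - 6*s + 5)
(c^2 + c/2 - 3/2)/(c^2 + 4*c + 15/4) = 2*(c - 1)/(2*c + 5)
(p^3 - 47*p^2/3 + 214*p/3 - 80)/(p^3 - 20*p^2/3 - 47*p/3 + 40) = (p - 6)/(p + 3)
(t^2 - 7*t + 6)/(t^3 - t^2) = (t - 6)/t^2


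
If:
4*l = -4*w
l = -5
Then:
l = -5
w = 5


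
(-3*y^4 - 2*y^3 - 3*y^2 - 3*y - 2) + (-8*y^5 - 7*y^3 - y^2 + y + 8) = -8*y^5 - 3*y^4 - 9*y^3 - 4*y^2 - 2*y + 6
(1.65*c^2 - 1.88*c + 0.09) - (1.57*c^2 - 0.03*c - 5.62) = 0.0799999999999998*c^2 - 1.85*c + 5.71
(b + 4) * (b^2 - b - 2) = b^3 + 3*b^2 - 6*b - 8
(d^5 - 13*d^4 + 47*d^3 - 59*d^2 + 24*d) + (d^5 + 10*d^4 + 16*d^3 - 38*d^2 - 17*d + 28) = 2*d^5 - 3*d^4 + 63*d^3 - 97*d^2 + 7*d + 28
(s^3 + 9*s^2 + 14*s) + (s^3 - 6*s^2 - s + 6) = 2*s^3 + 3*s^2 + 13*s + 6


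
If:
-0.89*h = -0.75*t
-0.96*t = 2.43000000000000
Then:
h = -2.13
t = -2.53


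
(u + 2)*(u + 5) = u^2 + 7*u + 10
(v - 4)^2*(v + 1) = v^3 - 7*v^2 + 8*v + 16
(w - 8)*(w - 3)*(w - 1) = w^3 - 12*w^2 + 35*w - 24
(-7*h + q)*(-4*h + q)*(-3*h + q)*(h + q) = -84*h^4 - 23*h^3*q + 47*h^2*q^2 - 13*h*q^3 + q^4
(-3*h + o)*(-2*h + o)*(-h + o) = -6*h^3 + 11*h^2*o - 6*h*o^2 + o^3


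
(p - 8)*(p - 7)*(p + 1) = p^3 - 14*p^2 + 41*p + 56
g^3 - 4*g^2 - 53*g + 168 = (g - 8)*(g - 3)*(g + 7)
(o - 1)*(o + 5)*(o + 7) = o^3 + 11*o^2 + 23*o - 35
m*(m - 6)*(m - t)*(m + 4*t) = m^4 + 3*m^3*t - 6*m^3 - 4*m^2*t^2 - 18*m^2*t + 24*m*t^2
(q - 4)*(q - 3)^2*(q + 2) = q^4 - 8*q^3 + 13*q^2 + 30*q - 72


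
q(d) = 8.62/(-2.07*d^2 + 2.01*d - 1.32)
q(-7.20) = -0.07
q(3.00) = -0.62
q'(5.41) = 0.07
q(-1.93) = -0.67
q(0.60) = -10.03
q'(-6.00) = -0.03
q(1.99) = -1.56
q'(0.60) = 5.53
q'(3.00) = 0.46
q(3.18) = -0.54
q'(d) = 8.62*(4.14*d - 2.01)/(-2.07*d^2 + 2.01*d - 1.32)^2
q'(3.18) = 0.38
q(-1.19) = -1.30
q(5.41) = -0.17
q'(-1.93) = -0.52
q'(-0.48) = -4.52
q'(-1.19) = -1.35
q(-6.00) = -0.10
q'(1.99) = 1.76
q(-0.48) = -3.12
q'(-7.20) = -0.02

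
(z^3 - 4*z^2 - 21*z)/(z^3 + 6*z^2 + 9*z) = (z - 7)/(z + 3)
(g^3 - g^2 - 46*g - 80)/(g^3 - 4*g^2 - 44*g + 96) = (g^2 + 7*g + 10)/(g^2 + 4*g - 12)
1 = 1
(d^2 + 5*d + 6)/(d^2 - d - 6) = (d + 3)/(d - 3)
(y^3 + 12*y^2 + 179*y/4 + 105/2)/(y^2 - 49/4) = (2*y^2 + 17*y + 30)/(2*y - 7)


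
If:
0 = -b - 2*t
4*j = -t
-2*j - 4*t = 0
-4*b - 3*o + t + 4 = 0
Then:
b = 0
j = 0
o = 4/3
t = 0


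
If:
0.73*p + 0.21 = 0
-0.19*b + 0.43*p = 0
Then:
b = -0.65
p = -0.29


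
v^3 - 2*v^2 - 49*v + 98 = (v - 7)*(v - 2)*(v + 7)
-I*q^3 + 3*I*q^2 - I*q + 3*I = (q - 3)*(q - I)*(-I*q + 1)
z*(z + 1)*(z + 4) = z^3 + 5*z^2 + 4*z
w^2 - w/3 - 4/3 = (w - 4/3)*(w + 1)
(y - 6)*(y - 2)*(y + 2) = y^3 - 6*y^2 - 4*y + 24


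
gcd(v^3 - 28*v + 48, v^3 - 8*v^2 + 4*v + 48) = v - 4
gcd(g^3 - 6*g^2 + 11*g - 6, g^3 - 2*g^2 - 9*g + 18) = g^2 - 5*g + 6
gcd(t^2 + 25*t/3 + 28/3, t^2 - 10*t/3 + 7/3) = 1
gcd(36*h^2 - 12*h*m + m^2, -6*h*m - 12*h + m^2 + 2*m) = 6*h - m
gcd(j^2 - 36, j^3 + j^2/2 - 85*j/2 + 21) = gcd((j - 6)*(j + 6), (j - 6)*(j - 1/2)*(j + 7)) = j - 6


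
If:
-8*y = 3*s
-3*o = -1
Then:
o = 1/3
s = -8*y/3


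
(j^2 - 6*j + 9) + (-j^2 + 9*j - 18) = 3*j - 9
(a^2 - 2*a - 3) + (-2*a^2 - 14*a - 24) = -a^2 - 16*a - 27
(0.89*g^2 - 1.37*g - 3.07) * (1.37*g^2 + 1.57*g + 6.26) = 1.2193*g^4 - 0.4796*g^3 - 0.7854*g^2 - 13.3961*g - 19.2182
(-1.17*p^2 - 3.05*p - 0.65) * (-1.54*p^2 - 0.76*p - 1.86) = 1.8018*p^4 + 5.5862*p^3 + 5.4952*p^2 + 6.167*p + 1.209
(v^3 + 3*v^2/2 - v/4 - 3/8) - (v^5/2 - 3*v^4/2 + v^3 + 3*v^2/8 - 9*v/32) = -v^5/2 + 3*v^4/2 + 9*v^2/8 + v/32 - 3/8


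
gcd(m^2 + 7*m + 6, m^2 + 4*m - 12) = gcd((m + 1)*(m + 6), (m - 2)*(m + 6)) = m + 6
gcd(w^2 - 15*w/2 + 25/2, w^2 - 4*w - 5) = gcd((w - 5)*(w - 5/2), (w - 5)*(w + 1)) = w - 5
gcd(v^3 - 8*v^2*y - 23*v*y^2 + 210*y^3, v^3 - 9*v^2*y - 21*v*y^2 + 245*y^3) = -v^2 + 2*v*y + 35*y^2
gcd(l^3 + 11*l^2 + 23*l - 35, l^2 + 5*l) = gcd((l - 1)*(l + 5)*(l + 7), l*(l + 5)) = l + 5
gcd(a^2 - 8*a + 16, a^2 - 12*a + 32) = a - 4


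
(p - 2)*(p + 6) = p^2 + 4*p - 12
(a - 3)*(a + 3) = a^2 - 9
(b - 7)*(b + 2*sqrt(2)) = b^2 - 7*b + 2*sqrt(2)*b - 14*sqrt(2)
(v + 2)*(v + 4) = v^2 + 6*v + 8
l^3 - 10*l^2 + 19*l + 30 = (l - 6)*(l - 5)*(l + 1)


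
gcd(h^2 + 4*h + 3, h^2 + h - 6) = h + 3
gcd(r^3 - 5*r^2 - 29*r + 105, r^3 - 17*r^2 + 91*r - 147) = r^2 - 10*r + 21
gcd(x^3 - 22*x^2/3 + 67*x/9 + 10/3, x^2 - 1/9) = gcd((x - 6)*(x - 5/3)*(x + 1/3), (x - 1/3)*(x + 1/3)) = x + 1/3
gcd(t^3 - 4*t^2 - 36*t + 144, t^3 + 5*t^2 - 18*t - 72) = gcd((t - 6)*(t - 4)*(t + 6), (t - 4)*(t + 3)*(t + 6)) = t^2 + 2*t - 24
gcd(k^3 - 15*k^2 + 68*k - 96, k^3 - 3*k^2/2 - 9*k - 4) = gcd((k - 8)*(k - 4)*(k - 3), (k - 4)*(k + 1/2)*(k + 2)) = k - 4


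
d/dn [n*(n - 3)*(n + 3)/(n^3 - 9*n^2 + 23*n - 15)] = (-9*n^2 + 10*n + 15)/(n^4 - 12*n^3 + 46*n^2 - 60*n + 25)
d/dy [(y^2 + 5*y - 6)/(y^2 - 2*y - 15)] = (-7*y^2 - 18*y - 87)/(y^4 - 4*y^3 - 26*y^2 + 60*y + 225)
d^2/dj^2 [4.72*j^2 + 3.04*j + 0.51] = 9.44000000000000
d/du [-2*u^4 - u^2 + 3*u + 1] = -8*u^3 - 2*u + 3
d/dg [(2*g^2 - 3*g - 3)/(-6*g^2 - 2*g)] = (-11*g^2 - 18*g - 3)/(2*g^2*(9*g^2 + 6*g + 1))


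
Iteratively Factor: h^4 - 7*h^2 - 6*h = (h)*(h^3 - 7*h - 6) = h*(h + 2)*(h^2 - 2*h - 3) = h*(h - 3)*(h + 2)*(h + 1)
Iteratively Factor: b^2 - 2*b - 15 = (b + 3)*(b - 5)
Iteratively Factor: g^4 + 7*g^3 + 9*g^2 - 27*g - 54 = (g + 3)*(g^3 + 4*g^2 - 3*g - 18) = (g + 3)^2*(g^2 + g - 6) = (g + 3)^3*(g - 2)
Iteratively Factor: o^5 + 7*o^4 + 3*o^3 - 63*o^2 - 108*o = (o + 4)*(o^4 + 3*o^3 - 9*o^2 - 27*o) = (o - 3)*(o + 4)*(o^3 + 6*o^2 + 9*o) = (o - 3)*(o + 3)*(o + 4)*(o^2 + 3*o) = o*(o - 3)*(o + 3)*(o + 4)*(o + 3)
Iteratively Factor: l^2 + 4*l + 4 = (l + 2)*(l + 2)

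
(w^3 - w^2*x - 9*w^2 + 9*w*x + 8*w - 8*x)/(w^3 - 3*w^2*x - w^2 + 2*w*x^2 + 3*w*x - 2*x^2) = (8 - w)/(-w + 2*x)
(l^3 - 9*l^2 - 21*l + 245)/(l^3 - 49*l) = (l^2 - 2*l - 35)/(l*(l + 7))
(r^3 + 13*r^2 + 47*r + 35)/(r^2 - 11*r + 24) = (r^3 + 13*r^2 + 47*r + 35)/(r^2 - 11*r + 24)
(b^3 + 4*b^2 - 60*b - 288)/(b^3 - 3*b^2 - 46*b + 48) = (b + 6)/(b - 1)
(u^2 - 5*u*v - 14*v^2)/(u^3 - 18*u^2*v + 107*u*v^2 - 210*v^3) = (u + 2*v)/(u^2 - 11*u*v + 30*v^2)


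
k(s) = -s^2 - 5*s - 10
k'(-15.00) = 25.00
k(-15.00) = -160.00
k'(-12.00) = 19.00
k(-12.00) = -94.00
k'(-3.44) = 1.88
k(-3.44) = -4.63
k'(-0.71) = -3.58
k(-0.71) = -6.95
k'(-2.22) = -0.56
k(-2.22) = -3.83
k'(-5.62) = 6.24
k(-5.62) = -13.48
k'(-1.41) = -2.18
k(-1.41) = -4.94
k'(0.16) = -5.32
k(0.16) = -10.83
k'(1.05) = -7.10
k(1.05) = -16.35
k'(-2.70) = 0.40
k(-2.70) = -3.79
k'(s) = -2*s - 5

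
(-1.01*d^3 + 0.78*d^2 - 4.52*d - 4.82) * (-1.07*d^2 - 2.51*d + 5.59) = 1.0807*d^5 + 1.7005*d^4 - 2.7673*d^3 + 20.8628*d^2 - 13.1686*d - 26.9438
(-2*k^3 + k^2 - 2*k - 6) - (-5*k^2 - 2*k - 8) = -2*k^3 + 6*k^2 + 2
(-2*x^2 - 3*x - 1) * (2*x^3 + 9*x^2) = -4*x^5 - 24*x^4 - 29*x^3 - 9*x^2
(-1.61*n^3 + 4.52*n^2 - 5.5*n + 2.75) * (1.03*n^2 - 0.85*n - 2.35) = -1.6583*n^5 + 6.0241*n^4 - 5.7235*n^3 - 3.1145*n^2 + 10.5875*n - 6.4625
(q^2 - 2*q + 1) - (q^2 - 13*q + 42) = 11*q - 41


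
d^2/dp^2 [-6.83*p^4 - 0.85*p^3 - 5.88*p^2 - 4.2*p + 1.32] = -81.96*p^2 - 5.1*p - 11.76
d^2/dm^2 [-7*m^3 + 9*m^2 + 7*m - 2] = 18 - 42*m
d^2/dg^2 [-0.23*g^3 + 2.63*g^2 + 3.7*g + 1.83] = 5.26 - 1.38*g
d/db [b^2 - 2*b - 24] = 2*b - 2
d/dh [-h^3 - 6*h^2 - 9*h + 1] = -3*h^2 - 12*h - 9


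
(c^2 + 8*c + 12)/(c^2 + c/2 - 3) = 2*(c + 6)/(2*c - 3)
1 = 1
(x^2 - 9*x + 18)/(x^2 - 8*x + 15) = (x - 6)/(x - 5)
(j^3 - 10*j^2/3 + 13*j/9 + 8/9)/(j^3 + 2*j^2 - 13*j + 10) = (9*j^2 - 21*j - 8)/(9*(j^2 + 3*j - 10))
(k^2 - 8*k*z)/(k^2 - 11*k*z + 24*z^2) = k/(k - 3*z)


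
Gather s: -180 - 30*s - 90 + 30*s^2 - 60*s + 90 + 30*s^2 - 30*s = 60*s^2 - 120*s - 180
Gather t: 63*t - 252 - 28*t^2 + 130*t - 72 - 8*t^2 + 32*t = -36*t^2 + 225*t - 324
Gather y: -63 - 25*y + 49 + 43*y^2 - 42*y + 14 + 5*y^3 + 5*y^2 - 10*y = 5*y^3 + 48*y^2 - 77*y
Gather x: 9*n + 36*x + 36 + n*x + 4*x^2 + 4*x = 9*n + 4*x^2 + x*(n + 40) + 36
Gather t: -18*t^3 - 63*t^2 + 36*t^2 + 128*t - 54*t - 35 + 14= -18*t^3 - 27*t^2 + 74*t - 21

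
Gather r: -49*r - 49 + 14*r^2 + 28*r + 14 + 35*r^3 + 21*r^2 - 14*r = 35*r^3 + 35*r^2 - 35*r - 35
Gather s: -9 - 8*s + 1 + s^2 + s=s^2 - 7*s - 8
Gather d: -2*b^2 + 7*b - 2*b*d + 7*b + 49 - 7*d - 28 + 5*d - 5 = -2*b^2 + 14*b + d*(-2*b - 2) + 16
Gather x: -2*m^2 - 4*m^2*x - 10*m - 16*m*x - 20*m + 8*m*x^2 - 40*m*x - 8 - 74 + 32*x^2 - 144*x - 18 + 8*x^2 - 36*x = -2*m^2 - 30*m + x^2*(8*m + 40) + x*(-4*m^2 - 56*m - 180) - 100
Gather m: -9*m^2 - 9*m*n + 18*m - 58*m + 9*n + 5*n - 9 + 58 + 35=-9*m^2 + m*(-9*n - 40) + 14*n + 84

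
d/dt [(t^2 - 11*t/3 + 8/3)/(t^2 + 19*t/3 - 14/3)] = 2*(45*t^2 - 66*t + 1)/(9*t^4 + 114*t^3 + 277*t^2 - 532*t + 196)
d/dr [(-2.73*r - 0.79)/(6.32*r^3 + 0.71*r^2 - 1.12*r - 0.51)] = (34.5072*r^3 + 16.9167*r^2 + 1.1218*r + 0.5075)/(39.9424*r^6 + 8.9744*r^5 - 13.6527*r^4 - 8.0368*r^3 + 0.5302*r^2 + 1.1424*r + 0.2601)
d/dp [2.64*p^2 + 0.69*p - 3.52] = 5.28*p + 0.69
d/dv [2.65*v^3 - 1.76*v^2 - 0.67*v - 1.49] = 7.95*v^2 - 3.52*v - 0.67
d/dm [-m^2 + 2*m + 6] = 2 - 2*m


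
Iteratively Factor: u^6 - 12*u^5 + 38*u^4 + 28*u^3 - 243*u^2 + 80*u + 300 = (u - 5)*(u^5 - 7*u^4 + 3*u^3 + 43*u^2 - 28*u - 60) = (u - 5)*(u - 2)*(u^4 - 5*u^3 - 7*u^2 + 29*u + 30) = (u - 5)*(u - 2)*(u + 2)*(u^3 - 7*u^2 + 7*u + 15) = (u - 5)*(u - 2)*(u + 1)*(u + 2)*(u^2 - 8*u + 15) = (u - 5)^2*(u - 2)*(u + 1)*(u + 2)*(u - 3)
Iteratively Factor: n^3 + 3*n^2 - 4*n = (n + 4)*(n^2 - n) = (n - 1)*(n + 4)*(n)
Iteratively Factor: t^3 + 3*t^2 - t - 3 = (t + 3)*(t^2 - 1) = (t - 1)*(t + 3)*(t + 1)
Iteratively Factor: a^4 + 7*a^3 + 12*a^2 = (a)*(a^3 + 7*a^2 + 12*a) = a*(a + 4)*(a^2 + 3*a) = a^2*(a + 4)*(a + 3)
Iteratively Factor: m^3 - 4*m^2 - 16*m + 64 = (m - 4)*(m^2 - 16) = (m - 4)^2*(m + 4)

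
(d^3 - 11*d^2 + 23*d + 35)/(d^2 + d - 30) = (d^2 - 6*d - 7)/(d + 6)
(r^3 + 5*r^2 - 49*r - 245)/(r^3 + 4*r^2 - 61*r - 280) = (r - 7)/(r - 8)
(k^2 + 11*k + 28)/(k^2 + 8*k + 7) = (k + 4)/(k + 1)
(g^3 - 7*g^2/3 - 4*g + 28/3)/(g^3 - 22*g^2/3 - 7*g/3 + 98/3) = (g - 2)/(g - 7)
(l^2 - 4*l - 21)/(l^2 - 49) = (l + 3)/(l + 7)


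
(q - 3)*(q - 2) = q^2 - 5*q + 6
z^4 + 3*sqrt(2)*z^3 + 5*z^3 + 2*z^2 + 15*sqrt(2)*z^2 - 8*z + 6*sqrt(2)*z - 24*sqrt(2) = (z - 1)*(z + 2)*(z + 4)*(z + 3*sqrt(2))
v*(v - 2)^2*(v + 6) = v^4 + 2*v^3 - 20*v^2 + 24*v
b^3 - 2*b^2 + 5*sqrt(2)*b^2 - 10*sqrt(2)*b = b*(b - 2)*(b + 5*sqrt(2))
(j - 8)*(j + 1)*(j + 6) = j^3 - j^2 - 50*j - 48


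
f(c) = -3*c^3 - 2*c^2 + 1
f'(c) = -9*c^2 - 4*c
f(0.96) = -3.50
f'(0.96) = -12.13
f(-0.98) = 1.90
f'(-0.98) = -4.72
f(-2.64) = 42.26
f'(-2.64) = -52.17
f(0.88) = -2.59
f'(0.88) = -10.49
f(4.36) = -285.66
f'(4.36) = -188.53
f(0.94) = -3.26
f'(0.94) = -11.71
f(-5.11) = 349.07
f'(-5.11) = -214.57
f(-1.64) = 8.85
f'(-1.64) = -17.65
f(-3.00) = 64.00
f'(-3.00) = -69.00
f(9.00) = -2348.00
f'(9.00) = -765.00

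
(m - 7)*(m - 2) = m^2 - 9*m + 14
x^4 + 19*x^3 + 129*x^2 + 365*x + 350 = (x + 2)*(x + 5)^2*(x + 7)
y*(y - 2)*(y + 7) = y^3 + 5*y^2 - 14*y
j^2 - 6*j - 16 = (j - 8)*(j + 2)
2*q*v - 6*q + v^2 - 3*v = (2*q + v)*(v - 3)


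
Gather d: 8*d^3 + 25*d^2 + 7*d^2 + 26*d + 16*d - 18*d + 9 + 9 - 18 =8*d^3 + 32*d^2 + 24*d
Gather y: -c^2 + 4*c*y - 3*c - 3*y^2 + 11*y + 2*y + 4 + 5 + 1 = -c^2 - 3*c - 3*y^2 + y*(4*c + 13) + 10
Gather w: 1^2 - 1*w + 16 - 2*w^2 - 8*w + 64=-2*w^2 - 9*w + 81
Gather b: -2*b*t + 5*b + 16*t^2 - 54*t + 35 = b*(5 - 2*t) + 16*t^2 - 54*t + 35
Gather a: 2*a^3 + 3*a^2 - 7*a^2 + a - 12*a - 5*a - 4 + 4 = 2*a^3 - 4*a^2 - 16*a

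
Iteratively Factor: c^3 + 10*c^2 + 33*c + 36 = (c + 3)*(c^2 + 7*c + 12) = (c + 3)^2*(c + 4)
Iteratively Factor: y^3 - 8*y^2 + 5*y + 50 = (y - 5)*(y^2 - 3*y - 10) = (y - 5)*(y + 2)*(y - 5)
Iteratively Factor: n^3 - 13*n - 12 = (n + 1)*(n^2 - n - 12) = (n - 4)*(n + 1)*(n + 3)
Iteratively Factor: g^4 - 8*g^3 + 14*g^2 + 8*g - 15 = (g - 3)*(g^3 - 5*g^2 - g + 5) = (g - 3)*(g - 1)*(g^2 - 4*g - 5) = (g - 5)*(g - 3)*(g - 1)*(g + 1)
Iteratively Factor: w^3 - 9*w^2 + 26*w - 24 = (w - 2)*(w^2 - 7*w + 12) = (w - 3)*(w - 2)*(w - 4)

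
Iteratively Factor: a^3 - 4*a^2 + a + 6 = (a - 2)*(a^2 - 2*a - 3) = (a - 2)*(a + 1)*(a - 3)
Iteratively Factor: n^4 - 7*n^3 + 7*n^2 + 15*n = (n + 1)*(n^3 - 8*n^2 + 15*n) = n*(n + 1)*(n^2 - 8*n + 15) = n*(n - 5)*(n + 1)*(n - 3)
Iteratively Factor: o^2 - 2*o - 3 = (o + 1)*(o - 3)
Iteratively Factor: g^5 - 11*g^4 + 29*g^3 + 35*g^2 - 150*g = (g - 5)*(g^4 - 6*g^3 - g^2 + 30*g) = (g - 5)^2*(g^3 - g^2 - 6*g) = (g - 5)^2*(g - 3)*(g^2 + 2*g) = (g - 5)^2*(g - 3)*(g + 2)*(g)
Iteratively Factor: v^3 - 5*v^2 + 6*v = (v)*(v^2 - 5*v + 6) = v*(v - 3)*(v - 2)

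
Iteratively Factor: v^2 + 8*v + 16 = (v + 4)*(v + 4)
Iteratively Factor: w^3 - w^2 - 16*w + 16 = (w - 4)*(w^2 + 3*w - 4) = (w - 4)*(w - 1)*(w + 4)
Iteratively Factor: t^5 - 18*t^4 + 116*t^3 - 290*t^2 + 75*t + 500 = (t - 5)*(t^4 - 13*t^3 + 51*t^2 - 35*t - 100) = (t - 5)^2*(t^3 - 8*t^2 + 11*t + 20) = (t - 5)^2*(t - 4)*(t^2 - 4*t - 5) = (t - 5)^3*(t - 4)*(t + 1)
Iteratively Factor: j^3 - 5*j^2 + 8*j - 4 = (j - 2)*(j^2 - 3*j + 2) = (j - 2)*(j - 1)*(j - 2)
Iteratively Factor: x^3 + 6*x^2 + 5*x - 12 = (x - 1)*(x^2 + 7*x + 12) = (x - 1)*(x + 3)*(x + 4)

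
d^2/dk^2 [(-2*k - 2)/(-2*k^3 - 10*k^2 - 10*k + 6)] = 2*((k + 1)*(3*k^2 + 10*k + 5)^2 - (3*k^2 + 10*k + (k + 1)*(3*k + 5) + 5)*(k^3 + 5*k^2 + 5*k - 3))/(k^3 + 5*k^2 + 5*k - 3)^3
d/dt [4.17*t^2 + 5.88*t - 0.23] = 8.34*t + 5.88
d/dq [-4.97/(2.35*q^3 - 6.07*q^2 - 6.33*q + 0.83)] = (35.0385*q^2 - 60.3358*q - 31.4601)/(2.35*q^3 - 6.07*q^2 - 6.33*q + 0.83)^2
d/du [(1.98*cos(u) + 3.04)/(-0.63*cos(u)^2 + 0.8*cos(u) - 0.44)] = (-1.2474*cos(u)^2 - 3.8304*cos(u) + 3.3032)*sin(u)/(0.3969*cos(u)^4 - 1.008*cos(u)^3 + 1.1944*cos(u)^2 - 0.704*cos(u) + 0.1936)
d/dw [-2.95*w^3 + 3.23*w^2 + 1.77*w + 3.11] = -8.85*w^2 + 6.46*w + 1.77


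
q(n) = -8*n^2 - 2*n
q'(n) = -16*n - 2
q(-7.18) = -398.06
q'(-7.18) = 112.88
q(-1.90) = -25.08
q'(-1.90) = 28.40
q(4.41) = -164.40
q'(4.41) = -72.56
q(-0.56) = -1.39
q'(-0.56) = 6.96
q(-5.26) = -210.82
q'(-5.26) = 82.16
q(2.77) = -66.92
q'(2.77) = -46.32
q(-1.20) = -9.12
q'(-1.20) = 17.20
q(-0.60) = -1.68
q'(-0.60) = 7.60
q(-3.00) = -66.00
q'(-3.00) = 46.00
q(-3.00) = -66.00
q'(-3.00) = 46.00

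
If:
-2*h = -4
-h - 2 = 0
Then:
No Solution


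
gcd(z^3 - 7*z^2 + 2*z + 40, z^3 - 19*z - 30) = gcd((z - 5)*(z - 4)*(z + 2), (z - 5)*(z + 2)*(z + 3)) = z^2 - 3*z - 10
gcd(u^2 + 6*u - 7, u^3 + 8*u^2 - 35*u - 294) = u + 7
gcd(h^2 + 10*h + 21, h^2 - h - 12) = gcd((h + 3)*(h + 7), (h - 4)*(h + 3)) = h + 3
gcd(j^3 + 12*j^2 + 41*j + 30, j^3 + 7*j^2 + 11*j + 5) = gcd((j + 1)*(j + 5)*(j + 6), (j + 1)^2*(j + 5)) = j^2 + 6*j + 5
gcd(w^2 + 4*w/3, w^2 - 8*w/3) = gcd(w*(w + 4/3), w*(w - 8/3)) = w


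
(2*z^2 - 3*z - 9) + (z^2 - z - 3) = 3*z^2 - 4*z - 12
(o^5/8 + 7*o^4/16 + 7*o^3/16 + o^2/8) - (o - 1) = o^5/8 + 7*o^4/16 + 7*o^3/16 + o^2/8 - o + 1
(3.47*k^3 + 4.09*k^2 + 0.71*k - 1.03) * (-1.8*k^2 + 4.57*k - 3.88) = -6.246*k^5 + 8.4959*k^4 + 3.9497*k^3 - 10.7705*k^2 - 7.4619*k + 3.9964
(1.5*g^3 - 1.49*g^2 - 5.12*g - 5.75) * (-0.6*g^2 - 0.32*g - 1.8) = -0.9*g^5 + 0.414*g^4 + 0.8488*g^3 + 7.7704*g^2 + 11.056*g + 10.35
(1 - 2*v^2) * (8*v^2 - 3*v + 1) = -16*v^4 + 6*v^3 + 6*v^2 - 3*v + 1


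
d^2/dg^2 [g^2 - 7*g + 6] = 2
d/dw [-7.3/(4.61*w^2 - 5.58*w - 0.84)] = (67.306*w - 40.734)/(-4.61*w^2 + 5.58*w + 0.84)^2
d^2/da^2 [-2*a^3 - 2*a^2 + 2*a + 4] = -12*a - 4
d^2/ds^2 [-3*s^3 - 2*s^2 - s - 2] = -18*s - 4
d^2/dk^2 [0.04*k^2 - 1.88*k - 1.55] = 0.0800000000000000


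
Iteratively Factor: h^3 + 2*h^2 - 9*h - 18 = (h + 3)*(h^2 - h - 6) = (h + 2)*(h + 3)*(h - 3)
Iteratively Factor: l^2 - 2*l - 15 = (l - 5)*(l + 3)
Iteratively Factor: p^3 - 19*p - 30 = (p - 5)*(p^2 + 5*p + 6) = (p - 5)*(p + 3)*(p + 2)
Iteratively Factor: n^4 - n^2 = (n + 1)*(n^3 - n^2) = n*(n + 1)*(n^2 - n) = n*(n - 1)*(n + 1)*(n)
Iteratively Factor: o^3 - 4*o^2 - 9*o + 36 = (o - 3)*(o^2 - o - 12) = (o - 3)*(o + 3)*(o - 4)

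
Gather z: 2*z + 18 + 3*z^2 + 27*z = 3*z^2 + 29*z + 18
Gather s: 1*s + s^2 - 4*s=s^2 - 3*s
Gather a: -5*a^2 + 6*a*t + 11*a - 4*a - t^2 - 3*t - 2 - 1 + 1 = -5*a^2 + a*(6*t + 7) - t^2 - 3*t - 2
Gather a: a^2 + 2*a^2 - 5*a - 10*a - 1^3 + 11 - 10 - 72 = 3*a^2 - 15*a - 72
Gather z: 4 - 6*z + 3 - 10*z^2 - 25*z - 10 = -10*z^2 - 31*z - 3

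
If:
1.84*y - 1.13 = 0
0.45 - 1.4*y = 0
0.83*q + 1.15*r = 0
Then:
No Solution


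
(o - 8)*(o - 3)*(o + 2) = o^3 - 9*o^2 + 2*o + 48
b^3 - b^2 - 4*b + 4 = (b - 2)*(b - 1)*(b + 2)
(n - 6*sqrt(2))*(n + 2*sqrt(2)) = n^2 - 4*sqrt(2)*n - 24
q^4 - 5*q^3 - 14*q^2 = q^2*(q - 7)*(q + 2)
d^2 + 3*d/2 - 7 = (d - 2)*(d + 7/2)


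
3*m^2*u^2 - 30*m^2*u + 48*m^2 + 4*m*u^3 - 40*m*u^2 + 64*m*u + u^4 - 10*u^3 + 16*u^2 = (m + u)*(3*m + u)*(u - 8)*(u - 2)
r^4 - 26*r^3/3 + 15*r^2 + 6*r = r*(r - 6)*(r - 3)*(r + 1/3)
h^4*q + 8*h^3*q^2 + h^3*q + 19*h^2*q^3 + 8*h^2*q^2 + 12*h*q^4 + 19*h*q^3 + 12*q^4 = (h + q)*(h + 3*q)*(h + 4*q)*(h*q + q)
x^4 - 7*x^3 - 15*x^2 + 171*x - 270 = (x - 6)*(x - 3)^2*(x + 5)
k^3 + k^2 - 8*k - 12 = (k - 3)*(k + 2)^2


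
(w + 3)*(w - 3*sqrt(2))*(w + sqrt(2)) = w^3 - 2*sqrt(2)*w^2 + 3*w^2 - 6*sqrt(2)*w - 6*w - 18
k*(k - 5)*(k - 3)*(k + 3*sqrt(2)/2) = k^4 - 8*k^3 + 3*sqrt(2)*k^3/2 - 12*sqrt(2)*k^2 + 15*k^2 + 45*sqrt(2)*k/2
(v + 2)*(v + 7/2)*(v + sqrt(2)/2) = v^3 + sqrt(2)*v^2/2 + 11*v^2/2 + 11*sqrt(2)*v/4 + 7*v + 7*sqrt(2)/2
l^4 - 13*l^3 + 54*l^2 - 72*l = l*(l - 6)*(l - 4)*(l - 3)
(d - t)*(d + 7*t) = d^2 + 6*d*t - 7*t^2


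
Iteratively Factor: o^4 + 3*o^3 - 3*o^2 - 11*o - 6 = (o + 3)*(o^3 - 3*o - 2) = (o + 1)*(o + 3)*(o^2 - o - 2) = (o + 1)^2*(o + 3)*(o - 2)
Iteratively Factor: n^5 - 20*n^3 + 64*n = (n + 4)*(n^4 - 4*n^3 - 4*n^2 + 16*n) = (n - 4)*(n + 4)*(n^3 - 4*n) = n*(n - 4)*(n + 4)*(n^2 - 4) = n*(n - 4)*(n - 2)*(n + 4)*(n + 2)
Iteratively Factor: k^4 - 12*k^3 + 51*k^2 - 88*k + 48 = (k - 1)*(k^3 - 11*k^2 + 40*k - 48) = (k - 4)*(k - 1)*(k^2 - 7*k + 12) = (k - 4)^2*(k - 1)*(k - 3)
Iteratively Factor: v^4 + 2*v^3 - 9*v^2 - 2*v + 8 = (v + 4)*(v^3 - 2*v^2 - v + 2) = (v + 1)*(v + 4)*(v^2 - 3*v + 2) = (v - 1)*(v + 1)*(v + 4)*(v - 2)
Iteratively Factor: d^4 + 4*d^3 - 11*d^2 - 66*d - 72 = (d - 4)*(d^3 + 8*d^2 + 21*d + 18) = (d - 4)*(d + 3)*(d^2 + 5*d + 6) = (d - 4)*(d + 3)^2*(d + 2)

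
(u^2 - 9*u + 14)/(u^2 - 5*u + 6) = (u - 7)/(u - 3)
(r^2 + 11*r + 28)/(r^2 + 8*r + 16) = (r + 7)/(r + 4)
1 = 1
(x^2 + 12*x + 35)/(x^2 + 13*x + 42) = (x + 5)/(x + 6)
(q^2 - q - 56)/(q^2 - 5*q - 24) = (q + 7)/(q + 3)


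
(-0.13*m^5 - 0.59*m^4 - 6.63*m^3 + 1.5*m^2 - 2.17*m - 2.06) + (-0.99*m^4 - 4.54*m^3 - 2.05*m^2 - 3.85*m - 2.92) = -0.13*m^5 - 1.58*m^4 - 11.17*m^3 - 0.55*m^2 - 6.02*m - 4.98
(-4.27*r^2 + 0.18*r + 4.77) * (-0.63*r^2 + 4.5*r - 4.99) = 2.6901*r^4 - 19.3284*r^3 + 19.1122*r^2 + 20.5668*r - 23.8023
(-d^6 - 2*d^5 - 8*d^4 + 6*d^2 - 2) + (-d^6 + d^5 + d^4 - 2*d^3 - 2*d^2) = -2*d^6 - d^5 - 7*d^4 - 2*d^3 + 4*d^2 - 2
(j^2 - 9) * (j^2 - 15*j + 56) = j^4 - 15*j^3 + 47*j^2 + 135*j - 504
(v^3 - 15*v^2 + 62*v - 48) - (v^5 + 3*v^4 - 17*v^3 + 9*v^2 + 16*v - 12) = -v^5 - 3*v^4 + 18*v^3 - 24*v^2 + 46*v - 36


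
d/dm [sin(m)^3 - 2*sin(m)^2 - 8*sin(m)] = (3*sin(m)^2 - 4*sin(m) - 8)*cos(m)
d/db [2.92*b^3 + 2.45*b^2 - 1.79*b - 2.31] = 8.76*b^2 + 4.9*b - 1.79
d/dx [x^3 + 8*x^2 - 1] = x*(3*x + 16)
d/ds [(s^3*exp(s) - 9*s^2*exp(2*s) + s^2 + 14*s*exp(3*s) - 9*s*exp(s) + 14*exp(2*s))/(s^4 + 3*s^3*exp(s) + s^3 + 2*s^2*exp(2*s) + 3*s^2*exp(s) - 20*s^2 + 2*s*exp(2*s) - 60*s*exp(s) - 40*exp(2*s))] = (-(s^3*exp(s) - 9*s^2*exp(2*s) + s^2 + 14*s*exp(3*s) - 9*s*exp(s) + 14*exp(2*s))*(3*s^3*exp(s) + 4*s^3 + 4*s^2*exp(2*s) + 12*s^2*exp(s) + 3*s^2 + 8*s*exp(2*s) - 54*s*exp(s) - 40*s - 78*exp(2*s) - 60*exp(s)) + (s^4 + 3*s^3*exp(s) + s^3 + 2*s^2*exp(2*s) + 3*s^2*exp(s) - 20*s^2 + 2*s*exp(2*s) - 60*s*exp(s) - 40*exp(2*s))*(s^3*exp(s) - 18*s^2*exp(2*s) + 3*s^2*exp(s) + 42*s*exp(3*s) - 18*s*exp(2*s) - 9*s*exp(s) + 2*s + 14*exp(3*s) + 28*exp(2*s) - 9*exp(s)))/(s^4 + 3*s^3*exp(s) + s^3 + 2*s^2*exp(2*s) + 3*s^2*exp(s) - 20*s^2 + 2*s*exp(2*s) - 60*s*exp(s) - 40*exp(2*s))^2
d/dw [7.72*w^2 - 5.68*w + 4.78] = 15.44*w - 5.68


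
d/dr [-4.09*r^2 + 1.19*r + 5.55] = 1.19 - 8.18*r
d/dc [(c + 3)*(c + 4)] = 2*c + 7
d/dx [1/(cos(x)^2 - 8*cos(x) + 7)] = 2*(cos(x) - 4)*sin(x)/(cos(x)^2 - 8*cos(x) + 7)^2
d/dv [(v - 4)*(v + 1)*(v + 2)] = 3*v^2 - 2*v - 10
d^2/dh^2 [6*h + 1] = 0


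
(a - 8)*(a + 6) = a^2 - 2*a - 48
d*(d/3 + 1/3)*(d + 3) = d^3/3 + 4*d^2/3 + d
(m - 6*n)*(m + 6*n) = m^2 - 36*n^2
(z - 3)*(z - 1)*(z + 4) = z^3 - 13*z + 12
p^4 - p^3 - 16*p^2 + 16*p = p*(p - 4)*(p - 1)*(p + 4)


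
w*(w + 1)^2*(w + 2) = w^4 + 4*w^3 + 5*w^2 + 2*w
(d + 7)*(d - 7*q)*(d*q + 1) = d^3*q - 7*d^2*q^2 + 7*d^2*q + d^2 - 49*d*q^2 - 7*d*q + 7*d - 49*q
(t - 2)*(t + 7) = t^2 + 5*t - 14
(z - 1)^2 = z^2 - 2*z + 1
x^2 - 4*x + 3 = (x - 3)*(x - 1)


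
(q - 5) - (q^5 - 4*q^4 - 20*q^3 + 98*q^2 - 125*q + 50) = -q^5 + 4*q^4 + 20*q^3 - 98*q^2 + 126*q - 55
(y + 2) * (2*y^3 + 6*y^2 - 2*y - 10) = 2*y^4 + 10*y^3 + 10*y^2 - 14*y - 20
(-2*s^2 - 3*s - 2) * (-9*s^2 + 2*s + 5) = 18*s^4 + 23*s^3 + 2*s^2 - 19*s - 10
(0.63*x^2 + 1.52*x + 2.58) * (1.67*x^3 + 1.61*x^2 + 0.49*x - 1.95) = 1.0521*x^5 + 3.5527*x^4 + 7.0645*x^3 + 3.6701*x^2 - 1.6998*x - 5.031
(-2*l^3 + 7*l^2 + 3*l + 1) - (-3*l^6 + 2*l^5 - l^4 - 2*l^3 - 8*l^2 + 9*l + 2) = 3*l^6 - 2*l^5 + l^4 + 15*l^2 - 6*l - 1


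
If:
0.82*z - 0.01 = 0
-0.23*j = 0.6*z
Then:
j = -0.03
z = 0.01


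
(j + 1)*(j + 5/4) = j^2 + 9*j/4 + 5/4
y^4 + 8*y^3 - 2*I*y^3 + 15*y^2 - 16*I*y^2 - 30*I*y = y*(y + 3)*(y + 5)*(y - 2*I)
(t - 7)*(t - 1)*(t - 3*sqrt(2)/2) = t^3 - 8*t^2 - 3*sqrt(2)*t^2/2 + 7*t + 12*sqrt(2)*t - 21*sqrt(2)/2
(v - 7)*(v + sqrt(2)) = v^2 - 7*v + sqrt(2)*v - 7*sqrt(2)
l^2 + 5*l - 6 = (l - 1)*(l + 6)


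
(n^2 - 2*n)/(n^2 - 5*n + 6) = n/(n - 3)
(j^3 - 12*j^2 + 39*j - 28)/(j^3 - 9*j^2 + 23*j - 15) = (j^2 - 11*j + 28)/(j^2 - 8*j + 15)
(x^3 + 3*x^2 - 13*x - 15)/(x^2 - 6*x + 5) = (x^3 + 3*x^2 - 13*x - 15)/(x^2 - 6*x + 5)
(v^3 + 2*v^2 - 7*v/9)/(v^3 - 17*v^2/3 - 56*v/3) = (v - 1/3)/(v - 8)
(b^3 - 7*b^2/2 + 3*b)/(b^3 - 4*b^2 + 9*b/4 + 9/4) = 2*b*(b - 2)/(2*b^2 - 5*b - 3)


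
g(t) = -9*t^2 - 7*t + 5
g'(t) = -18*t - 7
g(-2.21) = -23.49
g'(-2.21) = 32.78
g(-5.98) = -274.98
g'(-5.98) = 100.64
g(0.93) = -9.29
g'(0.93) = -23.74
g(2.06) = -47.61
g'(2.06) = -44.08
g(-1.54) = -5.56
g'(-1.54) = 20.72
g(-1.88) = -13.65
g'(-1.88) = 26.84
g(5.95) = -355.27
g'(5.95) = -114.10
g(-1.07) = 2.19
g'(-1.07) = 12.26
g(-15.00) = -1915.00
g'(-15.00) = 263.00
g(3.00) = -97.00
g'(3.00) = -61.00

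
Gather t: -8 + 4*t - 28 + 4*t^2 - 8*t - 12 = 4*t^2 - 4*t - 48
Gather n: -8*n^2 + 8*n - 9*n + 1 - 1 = -8*n^2 - n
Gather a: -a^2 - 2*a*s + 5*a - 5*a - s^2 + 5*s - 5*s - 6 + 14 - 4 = -a^2 - 2*a*s - s^2 + 4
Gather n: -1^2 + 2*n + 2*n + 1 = 4*n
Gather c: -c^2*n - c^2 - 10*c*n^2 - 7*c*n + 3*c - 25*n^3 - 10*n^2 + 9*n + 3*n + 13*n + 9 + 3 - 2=c^2*(-n - 1) + c*(-10*n^2 - 7*n + 3) - 25*n^3 - 10*n^2 + 25*n + 10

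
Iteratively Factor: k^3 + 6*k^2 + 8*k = (k)*(k^2 + 6*k + 8) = k*(k + 4)*(k + 2)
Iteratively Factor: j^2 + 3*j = (j + 3)*(j)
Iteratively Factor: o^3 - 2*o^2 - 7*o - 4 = (o + 1)*(o^2 - 3*o - 4) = (o - 4)*(o + 1)*(o + 1)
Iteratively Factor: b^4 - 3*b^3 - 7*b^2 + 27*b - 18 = (b - 2)*(b^3 - b^2 - 9*b + 9) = (b - 2)*(b + 3)*(b^2 - 4*b + 3) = (b - 2)*(b - 1)*(b + 3)*(b - 3)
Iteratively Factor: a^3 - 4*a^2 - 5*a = (a - 5)*(a^2 + a) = a*(a - 5)*(a + 1)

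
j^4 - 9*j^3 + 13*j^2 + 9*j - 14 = (j - 7)*(j - 2)*(j - 1)*(j + 1)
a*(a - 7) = a^2 - 7*a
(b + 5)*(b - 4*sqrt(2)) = b^2 - 4*sqrt(2)*b + 5*b - 20*sqrt(2)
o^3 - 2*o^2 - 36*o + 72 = (o - 6)*(o - 2)*(o + 6)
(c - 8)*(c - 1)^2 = c^3 - 10*c^2 + 17*c - 8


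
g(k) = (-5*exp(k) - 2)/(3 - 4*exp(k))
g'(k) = -5*exp(k)/(3 - 4*exp(k)) + 4*(-5*exp(k) - 2)*exp(k)/(3 - 4*exp(k))^2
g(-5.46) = -0.68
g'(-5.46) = -0.01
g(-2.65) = -0.87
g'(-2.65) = -0.22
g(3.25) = 1.31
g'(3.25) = -0.06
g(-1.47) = -1.51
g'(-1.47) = -1.22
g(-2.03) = -1.07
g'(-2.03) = -0.49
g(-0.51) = -8.37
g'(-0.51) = -38.62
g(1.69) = 1.56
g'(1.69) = -0.36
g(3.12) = 1.32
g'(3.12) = -0.07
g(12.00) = 1.25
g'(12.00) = 0.00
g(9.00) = 1.25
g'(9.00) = 0.00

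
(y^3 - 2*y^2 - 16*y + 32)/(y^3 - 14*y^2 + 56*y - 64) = (y + 4)/(y - 8)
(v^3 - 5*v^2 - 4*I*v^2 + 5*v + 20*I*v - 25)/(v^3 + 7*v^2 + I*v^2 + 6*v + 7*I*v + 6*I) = (v^2 - 5*v*(1 + I) + 25*I)/(v^2 + 7*v + 6)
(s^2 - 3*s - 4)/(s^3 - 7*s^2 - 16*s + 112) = (s + 1)/(s^2 - 3*s - 28)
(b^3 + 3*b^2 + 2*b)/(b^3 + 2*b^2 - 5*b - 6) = b*(b + 2)/(b^2 + b - 6)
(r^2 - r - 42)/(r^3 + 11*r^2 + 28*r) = (r^2 - r - 42)/(r*(r^2 + 11*r + 28))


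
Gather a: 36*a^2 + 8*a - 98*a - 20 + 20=36*a^2 - 90*a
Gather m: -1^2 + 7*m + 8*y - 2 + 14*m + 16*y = 21*m + 24*y - 3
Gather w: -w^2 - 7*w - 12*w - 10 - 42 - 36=-w^2 - 19*w - 88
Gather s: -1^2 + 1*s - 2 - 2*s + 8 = 5 - s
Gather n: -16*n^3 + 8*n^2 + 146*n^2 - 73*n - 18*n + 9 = -16*n^3 + 154*n^2 - 91*n + 9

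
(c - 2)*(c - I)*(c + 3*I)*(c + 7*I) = c^4 - 2*c^3 + 9*I*c^3 - 11*c^2 - 18*I*c^2 + 22*c + 21*I*c - 42*I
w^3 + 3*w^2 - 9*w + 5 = (w - 1)^2*(w + 5)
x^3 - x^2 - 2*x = x*(x - 2)*(x + 1)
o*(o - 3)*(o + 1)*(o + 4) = o^4 + 2*o^3 - 11*o^2 - 12*o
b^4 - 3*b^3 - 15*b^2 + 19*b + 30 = (b - 5)*(b - 2)*(b + 1)*(b + 3)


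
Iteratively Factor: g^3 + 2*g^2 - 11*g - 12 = (g + 4)*(g^2 - 2*g - 3) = (g + 1)*(g + 4)*(g - 3)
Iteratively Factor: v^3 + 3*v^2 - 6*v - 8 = (v + 1)*(v^2 + 2*v - 8) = (v - 2)*(v + 1)*(v + 4)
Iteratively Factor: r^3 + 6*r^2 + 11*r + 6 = (r + 1)*(r^2 + 5*r + 6) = (r + 1)*(r + 2)*(r + 3)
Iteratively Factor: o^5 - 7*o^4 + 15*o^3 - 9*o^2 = (o - 1)*(o^4 - 6*o^3 + 9*o^2) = (o - 3)*(o - 1)*(o^3 - 3*o^2) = o*(o - 3)*(o - 1)*(o^2 - 3*o) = o^2*(o - 3)*(o - 1)*(o - 3)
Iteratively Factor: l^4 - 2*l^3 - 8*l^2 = (l - 4)*(l^3 + 2*l^2) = l*(l - 4)*(l^2 + 2*l) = l^2*(l - 4)*(l + 2)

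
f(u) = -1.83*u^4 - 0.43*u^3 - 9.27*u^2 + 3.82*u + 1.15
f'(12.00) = -13053.38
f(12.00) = -39977.81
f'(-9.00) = 5402.47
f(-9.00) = -12477.26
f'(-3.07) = 260.38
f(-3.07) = -248.06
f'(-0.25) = 8.49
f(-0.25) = -0.38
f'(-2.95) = 235.21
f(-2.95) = -218.34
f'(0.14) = 1.18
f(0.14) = 1.50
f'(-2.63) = 176.82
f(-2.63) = -152.75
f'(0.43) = -4.97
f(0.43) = 0.98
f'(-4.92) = 935.59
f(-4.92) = -1263.11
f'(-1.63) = 62.31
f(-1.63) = -40.76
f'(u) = -7.32*u^3 - 1.29*u^2 - 18.54*u + 3.82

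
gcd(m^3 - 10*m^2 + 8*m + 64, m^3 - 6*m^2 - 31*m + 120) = m - 8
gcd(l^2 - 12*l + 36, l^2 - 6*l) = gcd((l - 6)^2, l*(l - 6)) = l - 6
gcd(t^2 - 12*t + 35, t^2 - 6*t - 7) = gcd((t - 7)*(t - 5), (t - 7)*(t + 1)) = t - 7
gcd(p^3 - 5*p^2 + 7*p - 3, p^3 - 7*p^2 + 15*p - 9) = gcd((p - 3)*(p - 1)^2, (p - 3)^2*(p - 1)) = p^2 - 4*p + 3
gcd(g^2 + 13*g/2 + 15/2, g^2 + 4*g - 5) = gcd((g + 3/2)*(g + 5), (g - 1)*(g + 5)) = g + 5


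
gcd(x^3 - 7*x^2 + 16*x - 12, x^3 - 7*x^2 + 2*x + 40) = 1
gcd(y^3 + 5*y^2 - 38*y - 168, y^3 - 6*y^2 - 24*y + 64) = y + 4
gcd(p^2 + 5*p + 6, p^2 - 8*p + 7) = 1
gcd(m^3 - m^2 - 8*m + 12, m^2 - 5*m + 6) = m - 2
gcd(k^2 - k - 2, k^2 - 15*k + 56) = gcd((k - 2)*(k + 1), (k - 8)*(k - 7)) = 1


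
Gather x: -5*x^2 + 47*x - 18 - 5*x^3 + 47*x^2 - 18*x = -5*x^3 + 42*x^2 + 29*x - 18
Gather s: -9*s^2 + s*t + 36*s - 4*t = -9*s^2 + s*(t + 36) - 4*t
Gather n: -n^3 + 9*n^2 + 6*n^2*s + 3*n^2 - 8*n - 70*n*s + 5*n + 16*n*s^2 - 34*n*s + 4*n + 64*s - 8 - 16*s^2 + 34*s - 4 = -n^3 + n^2*(6*s + 12) + n*(16*s^2 - 104*s + 1) - 16*s^2 + 98*s - 12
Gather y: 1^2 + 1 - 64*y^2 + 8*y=-64*y^2 + 8*y + 2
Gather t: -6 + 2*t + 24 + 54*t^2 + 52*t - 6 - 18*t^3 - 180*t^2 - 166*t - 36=-18*t^3 - 126*t^2 - 112*t - 24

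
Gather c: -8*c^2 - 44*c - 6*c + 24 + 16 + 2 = -8*c^2 - 50*c + 42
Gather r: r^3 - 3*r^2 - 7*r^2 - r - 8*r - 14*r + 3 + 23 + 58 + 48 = r^3 - 10*r^2 - 23*r + 132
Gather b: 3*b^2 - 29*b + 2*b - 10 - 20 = 3*b^2 - 27*b - 30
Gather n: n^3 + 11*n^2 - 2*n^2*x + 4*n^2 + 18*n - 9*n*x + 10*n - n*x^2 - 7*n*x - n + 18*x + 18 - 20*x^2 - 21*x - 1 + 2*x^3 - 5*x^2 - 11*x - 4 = n^3 + n^2*(15 - 2*x) + n*(-x^2 - 16*x + 27) + 2*x^3 - 25*x^2 - 14*x + 13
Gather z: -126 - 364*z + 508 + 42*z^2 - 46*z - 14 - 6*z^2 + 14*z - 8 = 36*z^2 - 396*z + 360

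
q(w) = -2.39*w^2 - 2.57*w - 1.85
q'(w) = -4.78*w - 2.57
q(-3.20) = -18.10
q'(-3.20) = 12.73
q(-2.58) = -11.13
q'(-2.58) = 9.76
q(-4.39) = -36.63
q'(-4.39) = 18.41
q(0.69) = -4.76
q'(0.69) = -5.87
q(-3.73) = -25.52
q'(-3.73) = 15.26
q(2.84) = -28.43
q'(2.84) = -16.15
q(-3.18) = -17.85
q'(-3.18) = 12.63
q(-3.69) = -24.91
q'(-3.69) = 15.07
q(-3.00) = -15.65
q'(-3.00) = 11.77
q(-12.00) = -315.17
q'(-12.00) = 54.79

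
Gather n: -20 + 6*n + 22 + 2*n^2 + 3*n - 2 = 2*n^2 + 9*n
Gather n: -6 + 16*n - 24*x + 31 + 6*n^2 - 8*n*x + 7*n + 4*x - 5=6*n^2 + n*(23 - 8*x) - 20*x + 20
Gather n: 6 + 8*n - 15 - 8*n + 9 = 0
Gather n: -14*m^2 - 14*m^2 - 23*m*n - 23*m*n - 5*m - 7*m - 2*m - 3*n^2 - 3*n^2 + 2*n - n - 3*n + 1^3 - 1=-28*m^2 - 14*m - 6*n^2 + n*(-46*m - 2)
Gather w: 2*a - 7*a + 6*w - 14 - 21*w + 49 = -5*a - 15*w + 35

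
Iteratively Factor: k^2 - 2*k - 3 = (k - 3)*(k + 1)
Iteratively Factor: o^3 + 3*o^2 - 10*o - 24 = (o + 2)*(o^2 + o - 12) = (o + 2)*(o + 4)*(o - 3)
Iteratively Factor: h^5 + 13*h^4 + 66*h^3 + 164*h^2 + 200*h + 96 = (h + 2)*(h^4 + 11*h^3 + 44*h^2 + 76*h + 48) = (h + 2)^2*(h^3 + 9*h^2 + 26*h + 24) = (h + 2)^2*(h + 4)*(h^2 + 5*h + 6) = (h + 2)^3*(h + 4)*(h + 3)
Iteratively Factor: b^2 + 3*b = (b)*(b + 3)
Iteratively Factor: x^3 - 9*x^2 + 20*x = (x)*(x^2 - 9*x + 20) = x*(x - 5)*(x - 4)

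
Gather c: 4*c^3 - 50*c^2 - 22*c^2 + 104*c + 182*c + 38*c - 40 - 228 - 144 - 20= 4*c^3 - 72*c^2 + 324*c - 432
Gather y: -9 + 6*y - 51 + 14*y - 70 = 20*y - 130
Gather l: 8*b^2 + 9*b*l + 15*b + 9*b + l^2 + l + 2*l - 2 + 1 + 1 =8*b^2 + 24*b + l^2 + l*(9*b + 3)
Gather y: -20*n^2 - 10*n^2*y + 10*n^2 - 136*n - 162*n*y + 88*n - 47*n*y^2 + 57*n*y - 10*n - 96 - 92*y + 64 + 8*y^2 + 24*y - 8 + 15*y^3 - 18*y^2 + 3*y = -10*n^2 - 58*n + 15*y^3 + y^2*(-47*n - 10) + y*(-10*n^2 - 105*n - 65) - 40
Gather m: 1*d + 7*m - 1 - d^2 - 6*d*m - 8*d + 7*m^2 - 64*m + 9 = -d^2 - 7*d + 7*m^2 + m*(-6*d - 57) + 8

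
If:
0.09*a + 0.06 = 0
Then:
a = -0.67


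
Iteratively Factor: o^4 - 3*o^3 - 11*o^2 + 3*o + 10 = (o - 1)*(o^3 - 2*o^2 - 13*o - 10) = (o - 1)*(o + 1)*(o^2 - 3*o - 10) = (o - 5)*(o - 1)*(o + 1)*(o + 2)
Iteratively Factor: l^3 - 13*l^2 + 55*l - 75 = (l - 5)*(l^2 - 8*l + 15) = (l - 5)*(l - 3)*(l - 5)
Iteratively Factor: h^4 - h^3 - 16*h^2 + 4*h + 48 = (h - 2)*(h^3 + h^2 - 14*h - 24) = (h - 2)*(h + 3)*(h^2 - 2*h - 8) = (h - 2)*(h + 2)*(h + 3)*(h - 4)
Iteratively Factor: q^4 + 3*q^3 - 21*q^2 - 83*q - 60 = (q + 3)*(q^3 - 21*q - 20) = (q + 3)*(q + 4)*(q^2 - 4*q - 5) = (q - 5)*(q + 3)*(q + 4)*(q + 1)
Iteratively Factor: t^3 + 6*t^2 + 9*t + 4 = (t + 1)*(t^2 + 5*t + 4) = (t + 1)^2*(t + 4)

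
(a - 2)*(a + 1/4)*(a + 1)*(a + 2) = a^4 + 5*a^3/4 - 15*a^2/4 - 5*a - 1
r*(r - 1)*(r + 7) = r^3 + 6*r^2 - 7*r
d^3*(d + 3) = d^4 + 3*d^3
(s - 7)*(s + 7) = s^2 - 49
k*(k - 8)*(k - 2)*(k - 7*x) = k^4 - 7*k^3*x - 10*k^3 + 70*k^2*x + 16*k^2 - 112*k*x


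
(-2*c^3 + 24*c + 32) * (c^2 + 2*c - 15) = -2*c^5 - 4*c^4 + 54*c^3 + 80*c^2 - 296*c - 480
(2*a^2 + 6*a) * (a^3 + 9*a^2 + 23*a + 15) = 2*a^5 + 24*a^4 + 100*a^3 + 168*a^2 + 90*a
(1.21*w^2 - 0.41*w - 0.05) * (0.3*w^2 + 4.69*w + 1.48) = 0.363*w^4 + 5.5519*w^3 - 0.1471*w^2 - 0.8413*w - 0.074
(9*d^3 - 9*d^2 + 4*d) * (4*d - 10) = 36*d^4 - 126*d^3 + 106*d^2 - 40*d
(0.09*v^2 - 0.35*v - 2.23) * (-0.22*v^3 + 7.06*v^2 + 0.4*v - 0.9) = -0.0198*v^5 + 0.7124*v^4 - 1.9444*v^3 - 15.9648*v^2 - 0.577*v + 2.007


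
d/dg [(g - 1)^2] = 2*g - 2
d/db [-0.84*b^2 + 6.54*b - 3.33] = 6.54 - 1.68*b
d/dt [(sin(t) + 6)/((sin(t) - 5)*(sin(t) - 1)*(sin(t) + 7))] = (-2*sin(t)^3 - 19*sin(t)^2 - 12*sin(t) + 257)*cos(t)/((sin(t) - 5)^2*(sin(t) - 1)^2*(sin(t) + 7)^2)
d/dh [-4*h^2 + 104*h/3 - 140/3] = 104/3 - 8*h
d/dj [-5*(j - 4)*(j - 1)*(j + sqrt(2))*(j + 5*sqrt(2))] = -20*j^3 - 90*sqrt(2)*j^2 + 75*j^2 - 140*j + 300*sqrt(2)*j - 120*sqrt(2) + 250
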